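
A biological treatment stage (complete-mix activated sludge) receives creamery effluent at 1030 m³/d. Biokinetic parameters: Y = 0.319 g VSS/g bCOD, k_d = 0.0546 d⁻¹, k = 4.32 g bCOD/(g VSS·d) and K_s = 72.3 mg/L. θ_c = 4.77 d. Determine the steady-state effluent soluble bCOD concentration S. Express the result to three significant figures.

For a completely mixed reactor with recycle the Lawrence–McCarty relation gives S = K_s·(1 + k_d·θ_c) / [θ_c·(Y·k − k_d) − 1] = 72.3 × (1 + 0.0546 × 4.77) / [4.77 × (0.319 × 4.32 − 0.0546) − 1] = 91.13 / 5.313 = 17.15 mg/L.

S ≈ 17.2 mg/L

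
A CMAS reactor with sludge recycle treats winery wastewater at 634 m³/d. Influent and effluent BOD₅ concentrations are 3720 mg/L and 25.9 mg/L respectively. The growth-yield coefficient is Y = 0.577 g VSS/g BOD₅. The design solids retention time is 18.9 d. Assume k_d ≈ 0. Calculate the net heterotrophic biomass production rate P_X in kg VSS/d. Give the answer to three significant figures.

P_X ≈ 1350 kg VSS/d

No decay correction is needed, so Y_obs = Y = 0.577.
Mass of BOD₅ removed per day: Q(S₀ − S) = 634 × 3694 g/m³ = 2342 kg/d.
So the net sludge growth is P_X = 0.5770 × 2342 = 1351 kg VSS/d.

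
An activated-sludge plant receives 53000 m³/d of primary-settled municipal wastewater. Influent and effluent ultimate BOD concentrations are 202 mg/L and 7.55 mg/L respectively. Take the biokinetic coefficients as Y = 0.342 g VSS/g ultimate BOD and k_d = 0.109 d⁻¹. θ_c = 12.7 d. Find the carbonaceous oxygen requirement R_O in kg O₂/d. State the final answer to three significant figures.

Y_obs = Y / (1 + k_d θ_c) = 0.342 / (1 + 0.109 × 12.7) = 0.342 / 2.384 = 0.1434.
Mass of ultimate BOD removed per day: Q(S₀ − S) = 53000 × 194.4 g/m³ = 10306 kg/d.
P_X = Y_obs·Q·(S₀ − S) = 0.1434 × 10306 = 1478 kg VSS/d.
Carbonaceous O₂ demand = substrate oxidised − cell-mass equivalent = 10306 − 1.42 × 1478 = 8207 kg O₂/d.

R_O ≈ 8210 kg O₂/d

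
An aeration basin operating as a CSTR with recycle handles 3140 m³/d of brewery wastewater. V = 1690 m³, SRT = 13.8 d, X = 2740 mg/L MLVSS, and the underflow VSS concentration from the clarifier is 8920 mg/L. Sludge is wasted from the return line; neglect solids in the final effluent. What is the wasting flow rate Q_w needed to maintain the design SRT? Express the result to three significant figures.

Q_w = (V·X)/(θ_c X_r) = 1690 × 2740 / (13.8 × 8920) = 37.62 m³/d.

Q_w ≈ 37.6 m³/d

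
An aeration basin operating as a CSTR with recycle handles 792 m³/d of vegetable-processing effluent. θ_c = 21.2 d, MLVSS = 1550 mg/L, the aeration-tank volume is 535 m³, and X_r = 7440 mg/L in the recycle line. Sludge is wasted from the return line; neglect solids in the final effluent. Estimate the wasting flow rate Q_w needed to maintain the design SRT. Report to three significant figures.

Q_w = (V·X)/(θ_c X_r) = 535.0 × 1550 / (21.2 × 7440) = 5.257 m³/d.

Q_w ≈ 5.26 m³/d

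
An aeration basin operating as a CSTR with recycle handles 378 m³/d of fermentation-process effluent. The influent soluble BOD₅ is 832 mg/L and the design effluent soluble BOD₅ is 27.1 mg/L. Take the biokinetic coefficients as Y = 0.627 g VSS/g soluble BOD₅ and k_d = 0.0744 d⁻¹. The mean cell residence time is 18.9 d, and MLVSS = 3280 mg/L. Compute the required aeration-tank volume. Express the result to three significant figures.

From the SRT design equation V = Y Q (S₀−S) θ_c / [X (1 + k_d θ_c)] = 0.627 × 378 × (832 − 27.1) × 18.9 / [3280 × (1 + 0.0744 × 18.9)] = 3.61×10^6 / 7892 = 456.8 m³.

V ≈ 457 m³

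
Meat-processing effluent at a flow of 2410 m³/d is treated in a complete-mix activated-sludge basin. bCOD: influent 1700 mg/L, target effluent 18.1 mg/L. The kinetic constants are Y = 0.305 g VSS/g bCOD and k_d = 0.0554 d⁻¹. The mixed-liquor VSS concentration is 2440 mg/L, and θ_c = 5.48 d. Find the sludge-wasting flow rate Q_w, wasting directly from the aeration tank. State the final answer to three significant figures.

Q_w ≈ 389 m³/d

Steady-state biomass mass balance: V·X·(1 + k_d·θ_c) = Y·Q·(S₀ − S)·θ_c, so V = 0.305 × 2410 × (1700 − 18.1) × 5.48 / [2440 × (1 + 0.0554 × 5.48)] = 6.77×10^6 / 3181 = 2130 m³.
With mixed-liquor wasting, θ_c = V/Q_w, so Q_w = V/θ_c = 2130/5.48 = 388.7 m³/d.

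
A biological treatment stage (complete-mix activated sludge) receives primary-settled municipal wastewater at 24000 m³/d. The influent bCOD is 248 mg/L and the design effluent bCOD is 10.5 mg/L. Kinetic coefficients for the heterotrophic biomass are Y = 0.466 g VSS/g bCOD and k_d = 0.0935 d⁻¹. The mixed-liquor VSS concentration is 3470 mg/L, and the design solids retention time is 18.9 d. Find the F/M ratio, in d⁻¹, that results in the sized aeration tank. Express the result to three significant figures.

Rearranging the biomass balance for a CMAS with decay, V = Y·Q·ΔS·θ_c / [X·(1+k_d θ_c)] = 0.466 × 24000 × (248 − 10.5) × 18.9 / [3470 × (1 + 0.0935 × 18.9)] = 5.02×10^7 / 9602 = 5228 m³.
Food-to-microorganism ratio F/M = Q S₀ / (V X) = 24000 × 248 / (5228 × 3470) = 0.3281 d⁻¹.

F/M ≈ 0.328 d⁻¹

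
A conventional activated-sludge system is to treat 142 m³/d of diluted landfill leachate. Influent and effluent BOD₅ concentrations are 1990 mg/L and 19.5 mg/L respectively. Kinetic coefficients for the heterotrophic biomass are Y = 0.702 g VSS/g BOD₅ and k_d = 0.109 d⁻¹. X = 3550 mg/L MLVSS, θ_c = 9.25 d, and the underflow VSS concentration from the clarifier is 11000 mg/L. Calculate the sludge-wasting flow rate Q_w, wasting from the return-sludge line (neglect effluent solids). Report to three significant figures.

Q_w ≈ 8.89 m³/d

Rearranging the biomass balance for a CMAS with decay, V = Y·Q·ΔS·θ_c / [X·(1+k_d θ_c)] = 0.702 × 142 × (1990 − 19.5) × 9.25 / [3550 × (1 + 0.109 × 9.25)] = 1.82×10^6 / 7129 = 254.9 m³.
Q_w = (V·X)/(θ_c X_r) = 254.9 × 3550 / (9.25 × 11000) = 8.892 m³/d.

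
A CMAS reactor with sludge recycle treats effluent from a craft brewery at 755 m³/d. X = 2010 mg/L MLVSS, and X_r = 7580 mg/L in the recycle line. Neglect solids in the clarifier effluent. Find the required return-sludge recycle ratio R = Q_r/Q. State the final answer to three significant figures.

R = Q_r/Q = X/(X_r − X) = 2010 / (7580 − 2010) = 0.3609.

R ≈ 0.361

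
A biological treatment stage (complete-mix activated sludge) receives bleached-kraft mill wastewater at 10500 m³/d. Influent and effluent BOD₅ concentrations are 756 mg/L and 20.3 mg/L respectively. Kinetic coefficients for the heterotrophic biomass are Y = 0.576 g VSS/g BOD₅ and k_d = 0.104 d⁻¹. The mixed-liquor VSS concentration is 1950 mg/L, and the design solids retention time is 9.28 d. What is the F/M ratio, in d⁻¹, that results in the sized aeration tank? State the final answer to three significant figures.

F/M ≈ 0.378 d⁻¹

Rearranging the biomass balance for a CMAS with decay, V = Y·Q·ΔS·θ_c / [X·(1+k_d θ_c)] = 0.576 × 10500 × (756 − 20.3) × 9.28 / [1950 × (1 + 0.104 × 9.28)] = 4.13×10^7 / 3832 = 10775 m³.
Food-to-microorganism ratio F/M = Q S₀ / (V X) = 10500 × 756 / (10775 × 1950) = 0.3778 d⁻¹.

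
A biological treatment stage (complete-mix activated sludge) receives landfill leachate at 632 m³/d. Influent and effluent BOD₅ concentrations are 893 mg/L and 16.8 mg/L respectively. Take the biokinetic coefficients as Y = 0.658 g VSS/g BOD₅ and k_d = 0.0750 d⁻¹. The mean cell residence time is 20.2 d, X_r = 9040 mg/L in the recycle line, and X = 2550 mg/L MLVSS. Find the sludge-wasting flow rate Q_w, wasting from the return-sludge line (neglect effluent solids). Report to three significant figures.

From the SRT design equation V = Y Q (S₀−S) θ_c / [X (1 + k_d θ_c)] = 0.658 × 632 × (893 − 16.8) × 20.2 / [2550 × (1 + 0.0750 × 20.2)] = 7.36×10^6 / 6413 = 1148 m³.
Q_w = (V·X)/(θ_c X_r) = 1148 × 2550 / (20.2 × 9040) = 16.03 m³/d.

Q_w ≈ 16.0 m³/d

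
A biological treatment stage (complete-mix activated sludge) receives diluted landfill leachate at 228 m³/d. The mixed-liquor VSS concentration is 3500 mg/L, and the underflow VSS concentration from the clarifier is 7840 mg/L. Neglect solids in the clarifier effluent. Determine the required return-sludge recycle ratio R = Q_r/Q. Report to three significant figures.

Mass balance around the secondary clarifier (neglecting effluent solids): R = X / (X_r − X) = 3500 / (7840 − 3500) = 0.8065.

R ≈ 0.806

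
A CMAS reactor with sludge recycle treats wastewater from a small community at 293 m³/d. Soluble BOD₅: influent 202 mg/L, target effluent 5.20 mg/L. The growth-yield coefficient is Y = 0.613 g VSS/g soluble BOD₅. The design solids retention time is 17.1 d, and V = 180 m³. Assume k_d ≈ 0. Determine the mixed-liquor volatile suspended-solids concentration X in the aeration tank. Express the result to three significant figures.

X ≈ 3360 mg/L

From V·X = Y·Q·(S₀ − S)·θ_c (decay neglected): X = 0.613 × 293 × (202 − 5.20) × 17.1 / 180 = 3358 mg/L.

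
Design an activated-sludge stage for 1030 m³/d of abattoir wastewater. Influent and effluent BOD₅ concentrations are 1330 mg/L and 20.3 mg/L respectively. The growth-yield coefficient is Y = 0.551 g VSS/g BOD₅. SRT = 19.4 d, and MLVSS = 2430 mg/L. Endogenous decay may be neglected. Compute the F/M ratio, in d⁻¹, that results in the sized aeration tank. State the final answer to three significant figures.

Biomass mass balance (decay neglected): V·X = Y·Q·(S₀ − S)·θ_c, so V = 0.551 × 1030 × (1330 − 20.3) × 19.4 / 2430 = 5934 m³.
F/M = applied load / biomass = Q·S₀/(V·X) = 1030 × 1330 / (5934 × 2430) = 0.09500 d⁻¹.

F/M ≈ 0.0950 d⁻¹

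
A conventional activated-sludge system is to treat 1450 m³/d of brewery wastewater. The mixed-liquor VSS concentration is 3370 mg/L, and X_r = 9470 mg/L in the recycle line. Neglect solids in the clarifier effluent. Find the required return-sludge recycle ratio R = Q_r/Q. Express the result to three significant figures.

R ≈ 0.552

Solids balance on the clarifier gives (1+R)X = R·X_r, so R = X/(X_r − X) = 3370 / (9470 − 3370) = 0.5525.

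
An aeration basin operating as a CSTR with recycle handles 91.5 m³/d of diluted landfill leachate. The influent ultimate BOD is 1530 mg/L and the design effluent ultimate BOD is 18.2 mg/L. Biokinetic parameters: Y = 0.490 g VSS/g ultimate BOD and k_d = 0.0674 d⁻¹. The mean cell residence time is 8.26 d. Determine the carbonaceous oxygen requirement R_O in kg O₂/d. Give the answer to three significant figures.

R_O ≈ 76.5 kg O₂/d

Correct the yield for decay: Y_obs = Y/(1 + k_d θ_c) = 0.490 / (1 + 0.0674 × 8.26) = 0.490 / 1.557 = 0.3148.
Mass of ultimate BOD removed per day: Q(S₀ − S) = 91.5 × 1512 g/m³ = 138.3 kg/d.
Biomass synthesised: P_X = Y_obs × 138.3 = 43.54 kg VSS/d.
Carbonaceous O₂ demand = substrate oxidised − cell-mass equivalent = 138.3 − 1.42 × 43.54 = 76.50 kg O₂/d.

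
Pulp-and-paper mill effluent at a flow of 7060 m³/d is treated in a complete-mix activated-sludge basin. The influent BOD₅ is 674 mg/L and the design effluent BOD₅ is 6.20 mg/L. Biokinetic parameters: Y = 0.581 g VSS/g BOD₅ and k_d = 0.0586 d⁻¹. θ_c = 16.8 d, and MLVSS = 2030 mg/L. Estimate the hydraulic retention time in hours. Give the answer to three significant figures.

τ ≈ 38.8 h

From the SRT design equation V = Y Q (S₀−S) θ_c / [X (1 + k_d θ_c)] = 0.581 × 7060 × (674 − 6.20) × 16.8 / [2030 × (1 + 0.0586 × 16.8)] = 4.6×10^7 / 4028 = 11423 m³.
τ = V/Q = 11423/7060 = 1.618 d, or 38.83 h.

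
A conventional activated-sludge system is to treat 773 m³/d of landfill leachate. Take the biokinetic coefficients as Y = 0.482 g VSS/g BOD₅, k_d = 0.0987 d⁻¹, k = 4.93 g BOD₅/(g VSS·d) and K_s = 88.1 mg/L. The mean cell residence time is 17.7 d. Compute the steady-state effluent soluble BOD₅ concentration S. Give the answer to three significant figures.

From the Monod/SRT balance for a CMAS, S = K_s·(1+k_d θ_c)/[θ_c·(Y k − k_d) − 1] = 88.1 × (1 + 0.0987 × 17.7) / [17.7 × (0.482 × 4.93 − 0.0987) − 1] = 242.0 / 39.31 = 6.156 mg/L.

S ≈ 6.16 mg/L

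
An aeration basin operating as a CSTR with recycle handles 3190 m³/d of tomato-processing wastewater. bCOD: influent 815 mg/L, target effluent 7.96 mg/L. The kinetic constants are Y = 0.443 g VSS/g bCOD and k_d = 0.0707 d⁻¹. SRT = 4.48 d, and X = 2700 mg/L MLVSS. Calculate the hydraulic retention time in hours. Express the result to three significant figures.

τ ≈ 10.8 h

Rearranging the biomass balance for a CMAS with decay, V = Y·Q·ΔS·θ_c / [X·(1+k_d θ_c)] = 0.443 × 3190 × (815 − 7.96) × 4.48 / [2700 × (1 + 0.0707 × 4.48)] = 5.11×10^6 / 3555 = 1437 m³.
Hydraulic retention time τ = V/Q = 1437 / 3190 = 0.4505 d = 10.81 h.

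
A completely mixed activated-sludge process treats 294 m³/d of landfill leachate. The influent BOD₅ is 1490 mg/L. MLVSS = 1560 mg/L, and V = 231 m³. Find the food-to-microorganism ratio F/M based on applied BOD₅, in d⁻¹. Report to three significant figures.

F/M = Q·S₀ / (V·X) = 294 × 1490 / (231.0 × 1560) = 1.216 g BOD₅·(g VSS·d)⁻¹.

F/M ≈ 1.22 d⁻¹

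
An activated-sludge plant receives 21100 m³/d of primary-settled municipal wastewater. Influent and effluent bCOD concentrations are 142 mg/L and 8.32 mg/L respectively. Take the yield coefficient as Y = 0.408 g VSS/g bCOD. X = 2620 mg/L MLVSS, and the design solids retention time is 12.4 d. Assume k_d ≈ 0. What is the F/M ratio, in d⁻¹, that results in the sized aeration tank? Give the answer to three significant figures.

V·X = Y·Q·ΔS·θ_c gives V = 0.408 × 21100 × (142 − 8.32) × 12.4 / 2620 = 5447 m³.
F/M = applied load / biomass = Q·S₀/(V·X) = 21100 × 142 / (5447 × 2620) = 0.2100 d⁻¹.

F/M ≈ 0.210 d⁻¹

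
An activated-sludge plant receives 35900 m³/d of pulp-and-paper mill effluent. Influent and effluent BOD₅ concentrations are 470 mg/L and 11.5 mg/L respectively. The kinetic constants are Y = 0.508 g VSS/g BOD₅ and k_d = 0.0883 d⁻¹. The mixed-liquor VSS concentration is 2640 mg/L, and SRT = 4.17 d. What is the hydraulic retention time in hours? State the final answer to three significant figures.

Steady-state biomass mass balance: V·X·(1 + k_d·θ_c) = Y·Q·(S₀ − S)·θ_c, so V = 0.508 × 35900 × (470 − 11.5) × 4.17 / [2640 × (1 + 0.0883 × 4.17)] = 3.49×10^7 / 3612 = 9653 m³.
Hydraulic retention time τ = V/Q = 9653 / 35900 = 0.2689 d = 6.453 h.

τ ≈ 6.45 h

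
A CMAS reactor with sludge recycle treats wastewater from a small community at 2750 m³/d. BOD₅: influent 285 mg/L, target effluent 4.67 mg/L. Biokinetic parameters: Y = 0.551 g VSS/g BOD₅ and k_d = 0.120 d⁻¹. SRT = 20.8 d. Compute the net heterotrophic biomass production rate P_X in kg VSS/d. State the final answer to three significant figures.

P_X ≈ 122 kg VSS/d

Observed yield with endogenous decay: Y_obs = Y / (1 + k_d·θ_c) = 0.551 / (1 + 0.120 × 20.8) = 0.551 / 3.496 = 0.1576 g VSS/g BOD₅.
Mass of BOD₅ removed per day: Q(S₀ − S) = 2750 × 280.3 g/m³ = 770.9 kg/d.
So the net sludge growth is P_X = 0.1576 × 770.9 = 121.5 kg VSS/d.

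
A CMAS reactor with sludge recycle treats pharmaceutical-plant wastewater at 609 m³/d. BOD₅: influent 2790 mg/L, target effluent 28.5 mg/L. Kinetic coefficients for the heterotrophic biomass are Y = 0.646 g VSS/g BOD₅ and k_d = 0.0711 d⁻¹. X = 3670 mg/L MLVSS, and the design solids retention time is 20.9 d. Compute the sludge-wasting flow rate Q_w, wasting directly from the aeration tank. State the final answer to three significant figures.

Q_w ≈ 119 m³/d

Steady-state biomass mass balance: V·X·(1 + k_d·θ_c) = Y·Q·(S₀ − S)·θ_c, so V = 0.646 × 609 × (2790 − 28.5) × 20.9 / [3670 × (1 + 0.0711 × 20.9)] = 2.27×10^7 / 9124 = 2489 m³.
For wasting at MLVSS concentration, Q_w = V/θ_c = 2489/20.9 = 119.1 m³/d.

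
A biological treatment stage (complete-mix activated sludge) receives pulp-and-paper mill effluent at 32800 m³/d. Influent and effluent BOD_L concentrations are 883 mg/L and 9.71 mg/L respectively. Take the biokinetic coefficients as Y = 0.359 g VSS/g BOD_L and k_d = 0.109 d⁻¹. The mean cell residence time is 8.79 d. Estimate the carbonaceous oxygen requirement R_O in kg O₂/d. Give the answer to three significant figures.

R_O ≈ 21200 kg O₂/d

Correct the yield for decay: Y_obs = Y/(1 + k_d θ_c) = 0.359 / (1 + 0.109 × 8.79) = 0.359 / 1.958 = 0.1833.
Q·(S₀ − S) = 32800 × (883 − 9.71) × 10⁻³ = 28644 kg/d removed.
P_X = Y_obs·Q·(S₀ − S) = 0.1833 × 28644 = 5252 kg VSS/d.
Carbonaceous O₂ demand = substrate oxidised − cell-mass equivalent = 28644 − 1.42 × 5252 = 21187 kg O₂/d.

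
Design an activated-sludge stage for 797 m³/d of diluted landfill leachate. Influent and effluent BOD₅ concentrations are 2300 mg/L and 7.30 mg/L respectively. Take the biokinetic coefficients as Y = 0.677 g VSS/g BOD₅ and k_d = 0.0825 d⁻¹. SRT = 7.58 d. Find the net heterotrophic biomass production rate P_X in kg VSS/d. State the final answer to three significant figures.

Correct the yield for decay: Y_obs = Y/(1 + k_d θ_c) = 0.677 / (1 + 0.0825 × 7.58) = 0.677 / 1.625 = 0.4165.
Substrate removed = Q·(S₀ − S) = 797 m³/d × (2300 − 7.30) g/m³ = 1.83×10^6 g/d = 1827 kg/d.
Biomass produced: P_X = Y_obs·Q·ΔS = 0.4165 × 1827 ≈ 761.1 kg VSS/d.

P_X ≈ 761 kg VSS/d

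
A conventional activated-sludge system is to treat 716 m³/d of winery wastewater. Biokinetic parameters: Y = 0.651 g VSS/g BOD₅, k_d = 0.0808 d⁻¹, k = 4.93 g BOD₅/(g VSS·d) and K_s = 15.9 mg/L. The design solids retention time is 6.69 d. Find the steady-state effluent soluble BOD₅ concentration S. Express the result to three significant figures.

S ≈ 1.23 mg/L

Effluent substrate depends only on kinetics and SRT: S = K_s(1 + k_d θ_c) / [θ_c(Yk − k_d) − 1] = 15.9 × (1 + 0.0808 × 6.69) / [6.69 × (0.651 × 4.93 − 0.0808) − 1] = 24.49 / 19.93 = 1.229 mg/L.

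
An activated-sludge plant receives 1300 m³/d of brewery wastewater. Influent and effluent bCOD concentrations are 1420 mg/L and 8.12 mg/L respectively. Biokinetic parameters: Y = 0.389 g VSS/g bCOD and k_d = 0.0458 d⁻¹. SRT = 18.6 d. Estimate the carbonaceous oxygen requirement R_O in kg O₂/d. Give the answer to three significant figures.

R_O ≈ 1290 kg O₂/d

Correct the yield for decay: Y_obs = Y/(1 + k_d θ_c) = 0.389 / (1 + 0.0458 × 18.6) = 0.389 / 1.852 = 0.2101.
Substrate removed = Q·(S₀ − S) = 1300 m³/d × (1420 − 8.12) g/m³ = 1.84×10^6 g/d = 1835 kg/d.
Biomass synthesised: P_X = Y_obs × 1835 = 385.5 kg VSS/d.
R_O = Q·(S₀ − S) − 1.42·P_X = 1835 − 1.42 × 385.5 = 1288 kg O₂/d.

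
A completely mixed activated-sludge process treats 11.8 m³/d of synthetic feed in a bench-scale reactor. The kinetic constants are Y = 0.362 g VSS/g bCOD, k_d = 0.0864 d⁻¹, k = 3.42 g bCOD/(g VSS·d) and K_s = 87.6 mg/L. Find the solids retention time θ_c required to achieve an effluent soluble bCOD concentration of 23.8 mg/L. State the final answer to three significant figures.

At the target effluent, Y k S/(K_s+S) = 0.362×3.42×23.8/111.4 = 0.2645 d⁻¹.
θ_c = 1/(μ − k_d) = 1/(0.2645 − 0.0864) = 1/0.1781 = 5.615 d.

θ_c ≈ 5.61 d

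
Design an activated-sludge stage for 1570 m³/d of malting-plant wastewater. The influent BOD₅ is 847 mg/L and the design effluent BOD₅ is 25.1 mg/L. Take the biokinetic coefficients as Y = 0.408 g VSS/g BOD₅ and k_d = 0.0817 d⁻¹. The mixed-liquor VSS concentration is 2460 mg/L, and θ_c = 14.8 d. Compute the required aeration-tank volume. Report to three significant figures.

V ≈ 1430 m³

Steady-state biomass mass balance: V·X·(1 + k_d·θ_c) = Y·Q·(S₀ − S)·θ_c, so V = 0.408 × 1570 × (847 − 25.1) × 14.8 / [2460 × (1 + 0.0817 × 14.8)] = 7.79×10^6 / 5435 = 1434 m³.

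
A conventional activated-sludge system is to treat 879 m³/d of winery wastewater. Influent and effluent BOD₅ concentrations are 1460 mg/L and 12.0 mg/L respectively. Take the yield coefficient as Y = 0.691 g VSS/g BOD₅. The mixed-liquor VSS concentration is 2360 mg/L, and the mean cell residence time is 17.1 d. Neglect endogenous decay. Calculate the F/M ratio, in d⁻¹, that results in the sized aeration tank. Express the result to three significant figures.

F/M ≈ 0.0853 d⁻¹

With k_d = 0 the design equation reduces to V = Y Q (S₀−S) θ_c / X = 0.691 × 879 × (1460 − 12.0) × 17.1 / 2360 = 6373 m³.
F/M = Q·S₀ / (V·X) = 879 × 1460 / (6373 × 2360) = 0.08533 g BOD₅·(g VSS·d)⁻¹.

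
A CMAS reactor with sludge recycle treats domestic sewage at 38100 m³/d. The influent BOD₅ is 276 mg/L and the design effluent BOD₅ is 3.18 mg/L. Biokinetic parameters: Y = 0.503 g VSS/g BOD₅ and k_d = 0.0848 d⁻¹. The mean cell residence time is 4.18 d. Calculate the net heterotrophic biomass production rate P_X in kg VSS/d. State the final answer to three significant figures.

Observed yield with endogenous decay: Y_obs = Y / (1 + k_d·θ_c) = 0.503 / (1 + 0.0848 × 4.18) = 0.503 / 1.354 = 0.3714 g VSS/g BOD₅.
Q·(S₀ − S) = 38100 × (276 − 3.18) × 10⁻³ = 10394 kg/d removed.
Biomass produced: P_X = Y_obs·Q·ΔS = 0.3714 × 10394 ≈ 3860 kg VSS/d.

P_X ≈ 3860 kg VSS/d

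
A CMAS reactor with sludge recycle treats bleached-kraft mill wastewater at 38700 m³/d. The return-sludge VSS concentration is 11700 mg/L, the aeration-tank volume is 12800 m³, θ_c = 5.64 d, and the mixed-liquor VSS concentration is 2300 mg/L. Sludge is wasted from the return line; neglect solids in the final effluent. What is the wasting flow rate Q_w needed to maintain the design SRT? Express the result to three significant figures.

Wasting from the return line (neglecting effluent solids): Q_w = V·X / (θ_c·X_r) = 12800 × 2300 / (5.64 × 11700) = 446.1 m³/d.

Q_w ≈ 446 m³/d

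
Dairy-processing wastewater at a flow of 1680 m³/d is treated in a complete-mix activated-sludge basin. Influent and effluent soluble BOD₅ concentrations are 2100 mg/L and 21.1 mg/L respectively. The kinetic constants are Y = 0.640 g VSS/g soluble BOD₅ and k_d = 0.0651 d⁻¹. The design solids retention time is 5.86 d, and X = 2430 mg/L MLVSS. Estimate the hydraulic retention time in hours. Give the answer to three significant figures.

τ ≈ 55.7 h

Rearranging the biomass balance for a CMAS with decay, V = Y·Q·ΔS·θ_c / [X·(1+k_d θ_c)] = 0.640 × 1680 × (2100 − 21.1) × 5.86 / [2430 × (1 + 0.0651 × 5.86)] = 1.31×10^7 / 3357 = 3902 m³.
HRT = V/Q = 3902 m³ / 1680 m³·d⁻¹ = 2.323 d × 24 = 55.74 h.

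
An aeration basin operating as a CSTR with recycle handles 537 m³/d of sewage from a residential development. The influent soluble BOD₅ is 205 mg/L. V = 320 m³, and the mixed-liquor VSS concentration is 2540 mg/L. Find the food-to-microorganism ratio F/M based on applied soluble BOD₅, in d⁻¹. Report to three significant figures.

F/M = Q·S₀ / (V·X) = 537 × 205 / (320.0 × 2540) = 0.1354 g soluble BOD₅·(g VSS·d)⁻¹.

F/M ≈ 0.135 d⁻¹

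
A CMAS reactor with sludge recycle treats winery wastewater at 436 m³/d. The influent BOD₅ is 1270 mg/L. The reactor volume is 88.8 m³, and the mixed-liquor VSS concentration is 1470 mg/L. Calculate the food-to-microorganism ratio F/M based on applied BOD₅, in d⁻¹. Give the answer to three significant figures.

F/M = applied load / biomass = Q·S₀/(V·X) = 436 × 1270 / (88.80 × 1470) = 4.242 d⁻¹.

F/M ≈ 4.24 d⁻¹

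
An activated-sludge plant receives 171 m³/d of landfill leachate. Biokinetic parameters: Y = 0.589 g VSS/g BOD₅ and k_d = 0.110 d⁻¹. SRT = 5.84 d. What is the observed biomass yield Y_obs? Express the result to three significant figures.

Y_obs = Y / (1 + k_d θ_c) = 0.589 / (1 + 0.110 × 5.84) = 0.589 / 1.642 = 0.3586.

Y_obs ≈ 0.359 g VSS/g BOD₅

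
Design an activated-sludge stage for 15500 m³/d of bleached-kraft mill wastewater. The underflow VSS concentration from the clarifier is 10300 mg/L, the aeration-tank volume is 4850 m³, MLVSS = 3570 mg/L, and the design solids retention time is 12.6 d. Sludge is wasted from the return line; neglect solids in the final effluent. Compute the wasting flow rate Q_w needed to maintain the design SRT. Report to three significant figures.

Q_w ≈ 133 m³/d

θ_c = V·X/(Q_w·X_r) when wasting from the recycle, so Q_w = V·X/(θ_c·X_r) = 4850 × 3570 / (12.6 × 10300) = 133.4 m³/d.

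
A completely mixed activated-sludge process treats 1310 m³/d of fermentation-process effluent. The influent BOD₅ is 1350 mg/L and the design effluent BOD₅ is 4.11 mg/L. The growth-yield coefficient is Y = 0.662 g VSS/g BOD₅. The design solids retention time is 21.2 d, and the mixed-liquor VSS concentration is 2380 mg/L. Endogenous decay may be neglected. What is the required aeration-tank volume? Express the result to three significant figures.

With k_d = 0 the design equation reduces to V = Y Q (S₀−S) θ_c / X = 0.662 × 1310 × (1350 − 4.11) × 21.2 / 2380 = 10397 m³.

V ≈ 10400 m³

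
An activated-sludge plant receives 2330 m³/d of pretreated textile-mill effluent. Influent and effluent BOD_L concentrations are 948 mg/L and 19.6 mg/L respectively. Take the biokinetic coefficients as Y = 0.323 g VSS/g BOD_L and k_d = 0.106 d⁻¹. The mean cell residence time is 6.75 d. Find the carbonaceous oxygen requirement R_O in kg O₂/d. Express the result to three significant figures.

The observed yield is Y_obs = Y/(1 + k_d·θ_c) = 0.323 / (1 + 0.106 × 6.75) = 0.323 / 1.716 = 0.1883 g VSS per g BOD_L removed.
ΔS = 948 − 19.6 = 928.4 mg/L, so the substrate removal rate is 2330 × 928.4/1000 = 2163 kg BOD_L/d.
Biomass synthesised: P_X = Y_obs × 2163 = 407.3 kg VSS/d.
R_O = Q·ΔS − 1.42 P_X = 2163 − 578.4 = 1585 kg O₂/d.

R_O ≈ 1580 kg O₂/d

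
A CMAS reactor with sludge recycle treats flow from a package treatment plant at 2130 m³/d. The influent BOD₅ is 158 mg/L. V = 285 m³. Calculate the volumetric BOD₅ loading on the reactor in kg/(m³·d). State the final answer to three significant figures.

Volumetric loading L_v = Q·S₀ / V = 2130 × 158 g/m³ / 285.0 m³ = 1181 g/(m³·d) = 1.181 kg BOD₅/(m³·d).

L_v ≈ 1.18 kg BOD₅/(m³·d)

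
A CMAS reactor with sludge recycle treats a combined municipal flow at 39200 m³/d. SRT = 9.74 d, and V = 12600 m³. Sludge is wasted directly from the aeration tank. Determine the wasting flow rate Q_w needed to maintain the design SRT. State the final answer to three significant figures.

With mixed-liquor wasting, θ_c = V/Q_w, so Q_w = V/θ_c = 12600/9.74 = 1294 m³/d.

Q_w ≈ 1290 m³/d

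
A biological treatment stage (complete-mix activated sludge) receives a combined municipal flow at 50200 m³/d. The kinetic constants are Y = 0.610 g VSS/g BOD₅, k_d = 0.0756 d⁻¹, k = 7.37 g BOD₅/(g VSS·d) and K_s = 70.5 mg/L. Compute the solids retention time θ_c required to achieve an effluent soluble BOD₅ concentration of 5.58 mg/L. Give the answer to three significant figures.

Specific growth rate at S = 5.58 mg/L: μ = YkS/(K_s+S) = 0.610·7.37·5.58/(70.5+5.58) = 0.3297 d⁻¹.
θ_c = 1/(μ − k_d) = 1/(0.3297 − 0.0756) = 1/0.2541 = 3.935 d.

θ_c ≈ 3.93 d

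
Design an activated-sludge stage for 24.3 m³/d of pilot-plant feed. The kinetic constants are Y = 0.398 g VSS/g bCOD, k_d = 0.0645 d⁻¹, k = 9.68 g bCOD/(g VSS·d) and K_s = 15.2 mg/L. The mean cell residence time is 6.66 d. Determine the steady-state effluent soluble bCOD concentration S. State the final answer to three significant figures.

From the Monod/SRT balance for a CMAS, S = K_s·(1+k_d θ_c)/[θ_c·(Y k − k_d) − 1] = 15.2 × (1 + 0.0645 × 6.66) / [6.66 × (0.398 × 9.68 − 0.0645) − 1] = 21.73 / 24.23 = 0.8968 mg/L.

S ≈ 0.897 mg/L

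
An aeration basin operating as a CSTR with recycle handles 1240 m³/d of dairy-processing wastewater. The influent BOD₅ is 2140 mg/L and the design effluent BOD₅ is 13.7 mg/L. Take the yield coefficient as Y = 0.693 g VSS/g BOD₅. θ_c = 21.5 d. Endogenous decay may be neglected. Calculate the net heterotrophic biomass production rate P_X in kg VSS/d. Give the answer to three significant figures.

With endogenous decay neglected, the observed yield equals the true yield: Y_obs = Y = 0.693 g VSS/g BOD₅.
Q·(S₀ − S) = 1240 × (2140 − 13.7) × 10⁻³ = 2637 kg/d removed.
P_X = Y_obs · Q(S₀ − S) = 0.6930 × 2637 = 1827 kg VSS/d.

P_X ≈ 1830 kg VSS/d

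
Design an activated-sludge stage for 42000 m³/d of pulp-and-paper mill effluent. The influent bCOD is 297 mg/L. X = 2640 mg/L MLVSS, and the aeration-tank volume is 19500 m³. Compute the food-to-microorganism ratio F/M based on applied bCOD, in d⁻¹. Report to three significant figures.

F/M ≈ 0.242 d⁻¹

F/M = applied load / biomass = Q·S₀/(V·X) = 42000 × 297 / (19500 × 2640) = 0.2423 d⁻¹.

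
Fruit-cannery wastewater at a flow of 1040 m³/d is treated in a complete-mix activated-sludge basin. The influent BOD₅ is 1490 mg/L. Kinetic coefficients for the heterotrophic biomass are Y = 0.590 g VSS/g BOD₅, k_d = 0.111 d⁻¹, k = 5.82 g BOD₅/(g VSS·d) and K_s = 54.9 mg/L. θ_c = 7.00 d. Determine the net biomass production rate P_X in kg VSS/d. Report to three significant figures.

From the Monod/SRT balance for a CMAS, S = K_s·(1+k_d θ_c)/[θ_c·(Y k − k_d) − 1] = 54.9 × (1 + 0.111 × 7.00) / [7.00 × (0.590 × 5.82 − 0.111) − 1] = 97.56 / 22.26 = 4.383 mg/L.
The observed yield is Y_obs = Y/(1 + k_d·θ_c) = 0.590 / (1 + 0.111 × 7.00) = 0.590 / 1.777 = 0.3320 g VSS per g BOD₅ removed.
Substrate removed = Q·(S₀ − S) = 1040 m³/d × (1490 − 4.38) g/m³ = 1.55×10^6 g/d = 1545 kg/d.
P_X = Y_obs · Q(S₀ − S) = 0.3320 × 1545 = 513.0 kg VSS/d.

P_X ≈ 513 kg VSS/d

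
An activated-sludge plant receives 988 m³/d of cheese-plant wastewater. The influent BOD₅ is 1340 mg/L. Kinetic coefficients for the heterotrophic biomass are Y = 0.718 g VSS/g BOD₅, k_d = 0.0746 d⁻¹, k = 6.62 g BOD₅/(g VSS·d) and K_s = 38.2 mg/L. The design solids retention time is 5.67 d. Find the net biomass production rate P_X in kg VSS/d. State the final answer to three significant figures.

From the Monod/SRT balance for a CMAS, S = K_s·(1+k_d θ_c)/[θ_c·(Y k − k_d) − 1] = 38.2 × (1 + 0.0746 × 5.67) / [5.67 × (0.718 × 6.62 − 0.0746) − 1] = 54.36 / 25.53 = 2.129 mg/L.
Correct the yield for decay: Y_obs = Y/(1 + k_d θ_c) = 0.718 / (1 + 0.0746 × 5.67) = 0.718 / 1.423 = 0.5046.
Q·(S₀ − S) = 988 × (1340 − 2.13) × 10⁻³ = 1322 kg/d removed.
Biomass produced: P_X = Y_obs·Q·ΔS = 0.5046 × 1322 ≈ 667.0 kg VSS/d.

P_X ≈ 667 kg VSS/d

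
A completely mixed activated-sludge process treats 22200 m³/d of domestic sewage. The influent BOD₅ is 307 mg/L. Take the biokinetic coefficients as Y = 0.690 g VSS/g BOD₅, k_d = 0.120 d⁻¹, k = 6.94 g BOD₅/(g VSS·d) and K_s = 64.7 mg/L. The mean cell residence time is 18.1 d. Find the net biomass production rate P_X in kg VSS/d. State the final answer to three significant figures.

From the Monod/SRT balance for a CMAS, S = K_s·(1+k_d θ_c)/[θ_c·(Y k − k_d) − 1] = 64.7 × (1 + 0.120 × 18.1) / [18.1 × (0.690 × 6.94 − 0.120) − 1] = 205.2 / 83.50 = 2.458 mg/L.
Correct the yield for decay: Y_obs = Y/(1 + k_d θ_c) = 0.690 / (1 + 0.120 × 18.1) = 0.690 / 3.172 = 0.2175.
Mass of BOD₅ removed per day: Q(S₀ − S) = 22200 × 304.5 g/m³ = 6761 kg/d.
Biomass produced: P_X = Y_obs·Q·ΔS = 0.2175 × 6761 ≈ 1471 kg VSS/d.

P_X ≈ 1470 kg VSS/d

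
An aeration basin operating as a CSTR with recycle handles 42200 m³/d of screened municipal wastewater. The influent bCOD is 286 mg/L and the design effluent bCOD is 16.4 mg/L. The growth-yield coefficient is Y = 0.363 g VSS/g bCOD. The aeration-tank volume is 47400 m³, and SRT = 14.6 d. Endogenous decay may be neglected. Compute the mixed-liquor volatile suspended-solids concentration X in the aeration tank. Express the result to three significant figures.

Without decay, X = Y Q (S₀−S) θ_c / V = 0.363 × 42200 × (286 − 16.4) × 14.6 / 47400 = 1272 mg/L.

X ≈ 1270 mg/L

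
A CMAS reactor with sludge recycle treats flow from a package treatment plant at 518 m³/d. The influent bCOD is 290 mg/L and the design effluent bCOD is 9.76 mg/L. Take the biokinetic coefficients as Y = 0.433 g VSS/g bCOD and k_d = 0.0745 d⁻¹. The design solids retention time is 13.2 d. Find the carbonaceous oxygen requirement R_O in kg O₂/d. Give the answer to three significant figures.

Y_obs = Y / (1 + k_d θ_c) = 0.433 / (1 + 0.0745 × 13.2) = 0.433 / 1.983 = 0.2183.
Mass of bCOD removed per day: Q(S₀ − S) = 518 × 280.2 g/m³ = 145.2 kg/d.
Biomass synthesised: P_X = Y_obs × 145.2 = 31.69 kg VSS/d.
R_O = Q·ΔS − 1.42 P_X = 145.2 − 45.00 = 100.2 kg O₂/d.

R_O ≈ 100 kg O₂/d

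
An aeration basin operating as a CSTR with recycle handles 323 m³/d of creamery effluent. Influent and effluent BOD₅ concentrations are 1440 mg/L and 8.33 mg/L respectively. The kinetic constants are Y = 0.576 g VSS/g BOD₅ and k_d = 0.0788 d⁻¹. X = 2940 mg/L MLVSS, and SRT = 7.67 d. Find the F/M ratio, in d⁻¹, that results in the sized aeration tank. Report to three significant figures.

F/M ≈ 0.365 d⁻¹

Rearranging the biomass balance for a CMAS with decay, V = Y·Q·ΔS·θ_c / [X·(1+k_d θ_c)] = 0.576 × 323 × (1440 − 8.33) × 7.67 / [2940 × (1 + 0.0788 × 7.67)] = 2.04×10^6 / 4717 = 433.1 m³.
F/M = Q·S₀ / (V·X) = 323 × 1440 / (433.1 × 2940) = 0.3653 g BOD₅·(g VSS·d)⁻¹.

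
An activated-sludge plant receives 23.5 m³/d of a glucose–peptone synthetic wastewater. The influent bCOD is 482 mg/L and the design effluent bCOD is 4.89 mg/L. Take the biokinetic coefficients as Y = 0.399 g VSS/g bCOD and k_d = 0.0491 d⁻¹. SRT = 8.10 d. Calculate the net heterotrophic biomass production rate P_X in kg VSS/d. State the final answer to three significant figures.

The observed yield is Y_obs = Y/(1 + k_d·θ_c) = 0.399 / (1 + 0.0491 × 8.10) = 0.399 / 1.398 = 0.2855 g VSS per g bCOD removed.
Q·(S₀ − S) = 23.5 × (482 − 4.89) × 10⁻³ = 11.21 kg/d removed.
Biomass produced: P_X = Y_obs·Q·ΔS = 0.2855 × 11.21 ≈ 3.201 kg VSS/d.

P_X ≈ 3.20 kg VSS/d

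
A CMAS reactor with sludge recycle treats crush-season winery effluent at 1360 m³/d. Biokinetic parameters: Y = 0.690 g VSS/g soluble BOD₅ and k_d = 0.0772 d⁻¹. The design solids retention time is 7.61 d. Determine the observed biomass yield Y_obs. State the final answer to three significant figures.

Observed yield with endogenous decay: Y_obs = Y / (1 + k_d·θ_c) = 0.690 / (1 + 0.0772 × 7.61) = 0.690 / 1.587 = 0.4346 g VSS/g soluble BOD₅.

Y_obs ≈ 0.435 g VSS/g soluble BOD₅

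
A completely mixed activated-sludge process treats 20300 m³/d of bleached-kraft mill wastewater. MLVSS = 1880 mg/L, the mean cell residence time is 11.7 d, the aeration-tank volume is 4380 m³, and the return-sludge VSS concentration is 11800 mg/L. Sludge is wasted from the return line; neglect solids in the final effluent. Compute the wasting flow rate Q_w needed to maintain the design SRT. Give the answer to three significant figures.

θ_c = V·X/(Q_w·X_r) when wasting from the recycle, so Q_w = V·X/(θ_c·X_r) = 4380 × 1880 / (11.7 × 11800) = 59.64 m³/d.

Q_w ≈ 59.6 m³/d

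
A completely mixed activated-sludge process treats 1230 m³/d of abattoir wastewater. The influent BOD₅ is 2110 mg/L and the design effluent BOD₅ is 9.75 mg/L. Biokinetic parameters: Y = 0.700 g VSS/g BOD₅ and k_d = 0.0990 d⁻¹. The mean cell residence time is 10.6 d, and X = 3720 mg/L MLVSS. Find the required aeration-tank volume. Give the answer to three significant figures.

Steady-state biomass mass balance: V·X·(1 + k_d·θ_c) = Y·Q·(S₀ − S)·θ_c, so V = 0.700 × 1230 × (2110 − 9.75) × 10.6 / [3720 × (1 + 0.0990 × 10.6)] = 1.92×10^7 / 7624 = 2514 m³.

V ≈ 2510 m³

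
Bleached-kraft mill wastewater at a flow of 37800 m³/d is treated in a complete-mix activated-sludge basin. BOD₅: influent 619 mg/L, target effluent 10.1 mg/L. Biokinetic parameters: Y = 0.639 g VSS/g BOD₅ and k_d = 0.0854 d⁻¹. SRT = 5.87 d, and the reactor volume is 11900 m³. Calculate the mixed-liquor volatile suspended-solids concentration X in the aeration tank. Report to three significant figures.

X = Y·Q·ΔS·θ_c / [V·(1 + k_d θ_c)] = 0.639 × 37800 × (619 − 10.1) × 5.87 / [11900 × (1 + 0.0854 × 5.87)] = 4832 mg/L.

X ≈ 4830 mg/L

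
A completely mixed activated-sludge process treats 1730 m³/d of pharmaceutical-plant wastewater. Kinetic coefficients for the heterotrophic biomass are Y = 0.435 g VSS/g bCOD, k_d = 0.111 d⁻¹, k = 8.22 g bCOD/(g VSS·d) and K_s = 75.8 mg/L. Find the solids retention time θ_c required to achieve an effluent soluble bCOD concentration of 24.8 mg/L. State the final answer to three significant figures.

Specific growth rate at S = 24.8 mg/L: μ = YkS/(K_s+S) = 0.435·8.22·24.8/(75.8+24.8) = 0.8815 d⁻¹.
Then 1/θ_c = μ − k_d = 0.8815 − 0.111 = 0.7705 d⁻¹, giving θ_c = 1.298 d.

θ_c ≈ 1.30 d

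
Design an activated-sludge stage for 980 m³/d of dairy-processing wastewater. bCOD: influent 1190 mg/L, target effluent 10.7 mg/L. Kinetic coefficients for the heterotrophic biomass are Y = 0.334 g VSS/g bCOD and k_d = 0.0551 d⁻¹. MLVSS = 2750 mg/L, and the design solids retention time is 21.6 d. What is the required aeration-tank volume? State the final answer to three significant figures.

Steady-state biomass mass balance: V·X·(1 + k_d·θ_c) = Y·Q·(S₀ − S)·θ_c, so V = 0.334 × 980 × (1190 − 10.7) × 21.6 / [2750 × (1 + 0.0551 × 21.6)] = 8.34×10^6 / 6023 = 1384 m³.

V ≈ 1380 m³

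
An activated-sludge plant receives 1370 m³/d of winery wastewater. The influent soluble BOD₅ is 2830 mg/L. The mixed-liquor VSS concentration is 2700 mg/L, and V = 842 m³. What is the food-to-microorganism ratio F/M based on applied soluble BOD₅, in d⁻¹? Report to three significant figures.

F/M ≈ 1.71 d⁻¹

F/M = Q·S₀ / (V·X) = 1370 × 2830 / (842.0 × 2700) = 1.705 g soluble BOD₅·(g VSS·d)⁻¹.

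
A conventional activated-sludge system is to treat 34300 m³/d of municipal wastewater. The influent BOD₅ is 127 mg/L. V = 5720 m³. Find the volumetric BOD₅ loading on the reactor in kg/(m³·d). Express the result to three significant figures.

L_v ≈ 0.762 kg BOD₅/(m³·d)

Applied BOD₅ load per unit volume = Q·S₀/V = (34300 × 127/1000)/5720 = 0.7616 kg BOD₅·m⁻³·d⁻¹.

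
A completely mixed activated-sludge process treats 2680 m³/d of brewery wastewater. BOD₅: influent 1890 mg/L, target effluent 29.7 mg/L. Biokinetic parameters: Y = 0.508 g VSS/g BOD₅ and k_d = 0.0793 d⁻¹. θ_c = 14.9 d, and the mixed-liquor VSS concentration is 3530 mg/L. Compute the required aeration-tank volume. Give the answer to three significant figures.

Steady-state biomass mass balance: V·X·(1 + k_d·θ_c) = Y·Q·(S₀ − S)·θ_c, so V = 0.508 × 2680 × (1890 − 29.7) × 14.9 / [3530 × (1 + 0.0793 × 14.9)] = 3.77×10^7 / 7701 = 4900 m³.

V ≈ 4900 m³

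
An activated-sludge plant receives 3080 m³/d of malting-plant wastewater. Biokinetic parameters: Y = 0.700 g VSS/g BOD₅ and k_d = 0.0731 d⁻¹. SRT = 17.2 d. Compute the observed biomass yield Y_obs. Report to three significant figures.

Correct the yield for decay: Y_obs = Y/(1 + k_d θ_c) = 0.700 / (1 + 0.0731 × 17.2) = 0.700 / 2.257 = 0.3101.

Y_obs ≈ 0.310 g VSS/g BOD₅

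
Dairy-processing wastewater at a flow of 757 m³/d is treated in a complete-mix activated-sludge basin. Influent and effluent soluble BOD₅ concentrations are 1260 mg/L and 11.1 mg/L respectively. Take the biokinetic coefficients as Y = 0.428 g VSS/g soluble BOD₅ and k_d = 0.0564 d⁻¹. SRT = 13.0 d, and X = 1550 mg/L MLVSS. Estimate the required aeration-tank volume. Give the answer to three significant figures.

V ≈ 1960 m³

Steady-state biomass mass balance: V·X·(1 + k_d·θ_c) = Y·Q·(S₀ − S)·θ_c, so V = 0.428 × 757 × (1260 − 11.1) × 13.0 / [1550 × (1 + 0.0564 × 13.0)] = 5.26×10^6 / 2686 = 1958 m³.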